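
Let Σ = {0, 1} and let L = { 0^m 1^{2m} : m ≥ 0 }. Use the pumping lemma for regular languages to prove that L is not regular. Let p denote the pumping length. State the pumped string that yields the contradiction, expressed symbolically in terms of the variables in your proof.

Suppose for contradiction that L is regular, and let p be the pumping length.
Let w = 0^p 1^{2p} ∈ L; note |w| = 3p ≥ p.
Write w = xyz as guaranteed by the lemma, with |xy| ≤ p and |y| ≥ 1.
Because |xy| ≤ p and w begins with p copies of 0, we have y = 0^k with 1 ≤ k ≤ p.
Pump with i = 2: xy^2z = 0^{p+k} 1^{2p}. For this to lie in L we would need 2p = 2(p+k), which forces k = 0. But k ≥ 1, so xy^2z ∉ L.
This is a contradiction; hence L is not regular.

0^{p+k} 1^{2p}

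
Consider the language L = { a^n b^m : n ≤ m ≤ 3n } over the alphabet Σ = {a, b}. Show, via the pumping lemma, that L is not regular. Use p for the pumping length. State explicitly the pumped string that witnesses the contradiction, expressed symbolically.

a^{p+k} b^p

Toward a contradiction, assume L is regular with pumping length p.
Take w = a^p b^p ∈ L (since p ≤ p ≤ 3p), with |w| = 2p ≥ p.
By the pumping lemma, w = xyz with |xy| ≤ p and y is nonempty.
Because |xy| ≤ p and w begins with p copies of a, we have y = a^k with 1 ≤ k ≤ p.
Pump with i = 2: xy^2z = a^{p+k} b^p. Now n = p+k > p = m, so the condition n ≤ m fails. Thus xy^2z ∉ L.
This contradicts the pumping lemma, so L is not regular.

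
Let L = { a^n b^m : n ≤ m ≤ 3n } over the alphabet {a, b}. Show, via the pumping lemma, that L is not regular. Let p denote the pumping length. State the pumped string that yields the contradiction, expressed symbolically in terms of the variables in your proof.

a^{p+k} b^p

Suppose for contradiction that L is regular, and let p be the pumping length.
Take w = a^p b^p ∈ L (since p ≤ p ≤ 3p), with |w| = 2p ≥ p.
Write w = xyz as guaranteed by the lemma, with |xy| ≤ p and |y| ≥ 1.
The first p characters of w are a's, so xy (and hence y) consists only of a's. Write y = a^k, 1 ≤ k ≤ p.
Pump with i = 2: xy^2z = a^{p+k} b^p. Now n = p+k > p = m, so the condition n ≤ m fails. Thus xy^2z ∉ L.
Contradiction. Therefore L is not regular.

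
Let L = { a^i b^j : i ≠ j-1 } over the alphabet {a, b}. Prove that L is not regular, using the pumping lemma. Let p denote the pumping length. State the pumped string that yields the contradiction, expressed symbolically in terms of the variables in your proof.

a^{p+p!} b^{p+p!+1}

Toward a contradiction, assume L is regular with pumping length p.
Choose w = a^p b^{p+p!+1}. Since p ≠ (p+p!+1)-1 = p+p!, w ∈ L; and |w| ≥ p.
By the pumping lemma, w = xyz with |xy| ≤ p and y is nonempty.
The first p characters of w are a's, so xy (and hence y) consists only of a's. Write y = a^k, 1 ≤ k ≤ p.
Since 1 ≤ k ≤ p, k divides p!; set t = 1 + p!/k. Then xy^t z has p + (p!/k)·k = p + p! copies of a. Now the a-count is p+p! and (b-count)-1 = (p+p!+1)-1 = p+p!, so i ≠ j-1 fails. So xy^t z = a^{p+p!} b^{p+p!+1} ∉ L.
This contradicts the pumping lemma, so L is not regular.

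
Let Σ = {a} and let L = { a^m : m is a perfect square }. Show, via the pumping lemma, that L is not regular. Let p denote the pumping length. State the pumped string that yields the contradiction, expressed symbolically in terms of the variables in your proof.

a^{p²+k}

Suppose for contradiction that L is regular, and let p be the pumping length.
Take w = a^{p²} ∈ L with |w| = p² ≥ p.
By the pumping lemma, w = xyz with |xy| ≤ p and |y| > 0.
Then y = a^k for some k with 1 ≤ k ≤ p.
Pump with i = 2: xy^2z = a^{p²+k}. Since 1 ≤ k ≤ p, p² < p²+k ≤ p²+p < (p+1)², so p²+k lies strictly between consecutive squares and is not a perfect square. So xy^2z ∉ L.
This contradicts the pumping lemma, so L is not regular.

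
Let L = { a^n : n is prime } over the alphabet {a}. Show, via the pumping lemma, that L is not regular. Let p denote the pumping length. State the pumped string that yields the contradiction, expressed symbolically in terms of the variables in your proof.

a^{q(1+k)}

Toward a contradiction, assume L is regular with pumping length p.
Let q be a prime with q ≥ p+2 (infinitely many primes exist), and take w = a^q ∈ L with |w| = q ≥ p.
Write w = xyz as guaranteed by the lemma, with |xy| ≤ p and |y| > 0.
Then y = a^k for some k with 1 ≤ k ≤ p.
Since 1 ≤ k ≤ p, |xz| = q-k. Pump with i = q+1: |xy^{q+1}z| = (q-k)+(q+1)k = q+qk = q(1+k), which is composite (both factors ≥ 2). So xy^{q+1}z = a^{q(1+k)} ∉ L.
This contradicts the pumping lemma, so L is not regular.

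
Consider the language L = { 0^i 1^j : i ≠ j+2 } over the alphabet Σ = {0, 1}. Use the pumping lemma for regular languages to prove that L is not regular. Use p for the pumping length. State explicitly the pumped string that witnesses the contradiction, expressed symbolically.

0^{p+p!} 1^{p+p!-2}

Suppose for contradiction that L is regular, and let p be the pumping length.
Choose w = 0^p 1^{p+p!-2}. Since p ≠ (p+p!-2)+2 = p+p!, w ∈ L; and |w| ≥ p.
By the pumping lemma, w = xyz with |xy| ≤ p and |y| > 0.
The first p characters of w are 0's, so xy (and hence y) consists only of 0's. Write y = 0^k, 1 ≤ k ≤ p.
Since 1 ≤ k ≤ p, k divides p!; set t = 1 + p!/k. Then xy^t z has p + (p!/k)·k = p + p! copies of 0. Now the 0-count is p+p! and (1-count)+2 = (p+p!-2)+2 = p+p!, so i ≠ j+2 fails. So xy^t z = 0^{p+p!} 1^{p+p!-2} ∉ L.
Contradiction. Therefore L is not regular.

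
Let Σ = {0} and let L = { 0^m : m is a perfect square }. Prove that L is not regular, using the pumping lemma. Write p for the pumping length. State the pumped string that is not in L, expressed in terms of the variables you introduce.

Assume L is regular; let p be its pumping constant.
Take w = 0^{p²} ∈ L with |w| = p² ≥ p.
The pumping lemma gives a decomposition w = xyz where |xy| ≤ p and y is nonempty.
Then y = 0^k for some k with 1 ≤ k ≤ p.
Pump with i = 2: xy^2z = 0^{p²+k}. Since 1 ≤ k ≤ p, p² < p²+k ≤ p²+p < (p+1)², so p²+k lies strictly between consecutive squares and is not a perfect square. So xy^2z ∉ L.
This contradicts the pumping lemma, so L is not regular.

0^{p²+k}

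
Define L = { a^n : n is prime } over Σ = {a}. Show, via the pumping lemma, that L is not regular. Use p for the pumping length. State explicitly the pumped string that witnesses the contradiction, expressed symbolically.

a^{q(1+k)}

Toward a contradiction, assume L is regular with pumping length p.
Let q be a prime with q ≥ p+2 (infinitely many primes exist), and take w = a^q ∈ L with |w| = q ≥ p.
Write w = xyz as guaranteed by the lemma, with |xy| ≤ p and |y| ≥ 1.
Then y = a^k for some k with 1 ≤ k ≤ p.
Since 1 ≤ k ≤ p, |xz| = q-k. Pump with i = q+1: |xy^{q+1}z| = (q-k)+(q+1)k = q+qk = q(1+k), which is composite (both factors ≥ 2). So xy^{q+1}z = a^{q(1+k)} ∉ L.
Contradiction. Therefore L is not regular.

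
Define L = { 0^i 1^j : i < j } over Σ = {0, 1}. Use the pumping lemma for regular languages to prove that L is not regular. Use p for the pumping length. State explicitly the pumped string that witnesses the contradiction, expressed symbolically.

0^{p+k} 1^{p+1}

Assume L is regular; let p be its pumping constant.
Choose w = 0^p 1^{p+1} ∈ L, with |w| = 2p+1 ≥ p.
By the pumping lemma, w = xyz with |xy| ≤ p and |y| ≥ 1.
Since the first p symbols of w are all 0's and |xy| ≤ p, y lies entirely in the leading 0-block: y = 0^k for some k with 1 ≤ k ≤ p.
Consider xy^2z = 0^{p+k} 1^{p+1}. Since k ≥ 1, the 0-count p+k is at least p+1, so i < j fails; thus xy^2z ∉ L.
This is a contradiction; hence L is not regular.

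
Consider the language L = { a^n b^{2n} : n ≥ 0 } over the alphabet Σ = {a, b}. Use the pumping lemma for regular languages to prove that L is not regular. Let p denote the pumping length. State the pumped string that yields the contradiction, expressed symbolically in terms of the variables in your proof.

Assume L is regular; let p be its pumping constant.
Choose w = a^p b^{2p}, which is in L with |w| = 3p ≥ p.
The pumping lemma gives a decomposition w = xyz where |xy| ≤ p and |y| ≥ 1.
Since the first p symbols of w are all a's and |xy| ≤ p, y lies entirely in the leading a-block: y = a^k for some k with 1 ≤ k ≤ p.
Pump with i = 2: xy^2z = a^{p+k} b^{2p}. For this to lie in L we would need 2p = 2(p+k), which forces k = 0. But k ≥ 1, so xy^2z ∉ L.
This is a contradiction; hence L is not regular.

a^{p+k} b^{2p}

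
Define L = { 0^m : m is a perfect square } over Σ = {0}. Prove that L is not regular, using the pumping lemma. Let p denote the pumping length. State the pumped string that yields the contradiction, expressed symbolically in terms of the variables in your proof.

Toward a contradiction, assume L is regular with pumping length p.
Take w = 0^{p²} ∈ L with |w| = p² ≥ p.
Write w = xyz as guaranteed by the lemma, with |xy| ≤ p and |y| ≥ 1.
Then y = 0^k for some k with 1 ≤ k ≤ p.
Pump with i = 2: xy^2z = 0^{p²+k}. Since 1 ≤ k ≤ p, p² < p²+k ≤ p²+p < (p+1)², so p²+k lies strictly between consecutive squares and is not a perfect square. So xy^2z ∉ L.
Contradiction. Therefore L is not regular.

0^{p²+k}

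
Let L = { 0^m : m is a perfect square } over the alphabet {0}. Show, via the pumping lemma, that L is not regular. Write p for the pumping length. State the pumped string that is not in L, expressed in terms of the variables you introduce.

0^{p²+k}

Toward a contradiction, assume L is regular with pumping length p.
Take w = 0^{p²} ∈ L with |w| = p² ≥ p.
By the pumping lemma, w = xyz with |xy| ≤ p and y is nonempty.
Then y = 0^k for some k with 1 ≤ k ≤ p.
Pump with i = 2: xy^2z = 0^{p²+k}. Since 1 ≤ k ≤ p, p² < p²+k ≤ p²+p < (p+1)², so p²+k lies strictly between consecutive squares and is not a perfect square. So xy^2z ∉ L.
This contradicts the pumping lemma, so L is not regular.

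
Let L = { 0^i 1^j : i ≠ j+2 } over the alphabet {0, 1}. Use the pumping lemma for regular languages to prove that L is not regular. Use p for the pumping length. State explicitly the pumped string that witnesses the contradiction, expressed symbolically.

Suppose for contradiction that L is regular, and let p be the pumping length.
Choose w = 0^p 1^{p+p!-2}. Since p ≠ (p+p!-2)+2 = p+p!, w ∈ L; and |w| ≥ p.
Write w = xyz as guaranteed by the lemma, with |xy| ≤ p and y is nonempty.
Since the first p symbols of w are all 0's and |xy| ≤ p, y lies entirely in the leading 0-block: y = 0^k for some k with 1 ≤ k ≤ p.
Since 1 ≤ k ≤ p, k divides p!; set t = 1 + p!/k. Then xy^t z has p + (p!/k)·k = p + p! copies of 0. Now the 0-count is p+p! and (1-count)+2 = (p+p!-2)+2 = p+p!, so i ≠ j+2 fails. So xy^t z = 0^{p+p!} 1^{p+p!-2} ∉ L.
This is a contradiction; hence L is not regular.

0^{p+p!} 1^{p+p!-2}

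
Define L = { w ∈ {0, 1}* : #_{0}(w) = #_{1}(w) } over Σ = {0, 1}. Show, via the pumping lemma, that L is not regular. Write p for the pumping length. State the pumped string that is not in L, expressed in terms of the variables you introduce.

Assume L is regular; let p be its pumping constant.
Choose w = 0^p 1^p ∈ L with |w| = 2p ≥ p.
Write w = xyz as guaranteed by the lemma, with |xy| ≤ p and |y| ≥ 1.
The first p characters of w are 0's, so xy (and hence y) consists only of 0's. Write y = 0^k, 1 ≤ k ≤ p.
Pump with i = 2: xy^2z = 0^{p+k} 1^p has p+k occurrences of 0 but only p of 1. Since k ≥ 1 the counts differ, so xy^2z ∉ L.
This is a contradiction; hence L is not regular.

0^{p+k} 1^p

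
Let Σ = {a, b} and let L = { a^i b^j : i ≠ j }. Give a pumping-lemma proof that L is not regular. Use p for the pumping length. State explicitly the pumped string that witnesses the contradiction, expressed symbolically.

Toward a contradiction, assume L is regular with pumping length p.
Choose w = a^p b^{p+p!}. Since p ≠ p+p!, w ∈ L; and |w| ≥ p.
By the pumping lemma, w = xyz with |xy| ≤ p and |y| > 0.
Since the first p symbols of w are all a's and |xy| ≤ p, y lies entirely in the leading a-block: y = a^k for some k with 1 ≤ k ≤ p.
Since 1 ≤ k ≤ p, k divides p!; set t = 1 + p!/k. Then xy^t z has p + (p!/k)·k = p + p! copies of a. Now the a-count equals the b-count, so i ≠ j fails. So xy^t z = a^{p+p!} b^{p+p!} ∉ L.
This is a contradiction; hence L is not regular.

a^{p+p!} b^{p+p!}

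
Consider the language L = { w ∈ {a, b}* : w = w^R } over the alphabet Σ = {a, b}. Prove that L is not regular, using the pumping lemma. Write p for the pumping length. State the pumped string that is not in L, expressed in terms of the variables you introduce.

a^{p+k} b a^p

Assume L is regular; let p be its pumping constant.
Take w = a^p b a^p, a palindrome of length 2p+1 ≥ p.
Write w = xyz as guaranteed by the lemma, with |xy| ≤ p and |y| > 0.
Since the first p symbols of w are all a's and |xy| ≤ p, y lies entirely in the leading a-block: y = a^k for some k with 1 ≤ k ≤ p.
Pump with i = 2: xy^2z = a^{p+k} b a^p. Its reverse is a^p b a^{p+k}, which differs from xy^2z since k ≥ 1. So xy^2z is not a palindrome and xy^2z ∉ L.
This contradicts the pumping lemma, so L is not regular.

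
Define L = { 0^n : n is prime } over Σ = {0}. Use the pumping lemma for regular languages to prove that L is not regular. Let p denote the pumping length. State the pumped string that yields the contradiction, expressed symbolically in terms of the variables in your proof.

Suppose for contradiction that L is regular, and let p be the pumping length.
Let q be a prime with q ≥ p+2 (infinitely many primes exist), and take w = 0^q ∈ L with |w| = q ≥ p.
The pumping lemma gives a decomposition w = xyz where |xy| ≤ p and |y| > 0.
Then y = 0^k for some k with 1 ≤ k ≤ p.
Since 1 ≤ k ≤ p, |xz| = q-k. Pump with i = q+1: |xy^{q+1}z| = (q-k)+(q+1)k = q+qk = q(1+k), which is composite (both factors ≥ 2). So xy^{q+1}z = 0^{q(1+k)} ∉ L.
Contradiction. Therefore L is not regular.

0^{q(1+k)}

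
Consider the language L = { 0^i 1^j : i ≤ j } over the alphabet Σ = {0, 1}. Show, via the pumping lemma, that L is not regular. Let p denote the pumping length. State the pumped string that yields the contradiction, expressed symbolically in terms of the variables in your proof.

0^{p+k} 1^p

Assume L is regular; let p be its pumping constant.
Choose w = 0^p 1^p ∈ L, with |w| = 2p ≥ p.
Write w = xyz as guaranteed by the lemma, with |xy| ≤ p and |y| ≥ 1.
Because |xy| ≤ p and w begins with p copies of 0, we have y = 0^k with 1 ≤ k ≤ p.
Consider xy^2z = 0^{p+k} 1^p. Since k ≥ 1, the 0-count p+k exceeds the 1-count p, so i ≤ j fails; thus xy^2z ∉ L.
Contradiction. Therefore L is not regular.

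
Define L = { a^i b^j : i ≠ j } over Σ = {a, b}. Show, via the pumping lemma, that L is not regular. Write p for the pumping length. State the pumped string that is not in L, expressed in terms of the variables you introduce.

Toward a contradiction, assume L is regular with pumping length p.
Choose w = a^p b^{p+p!}. Since p ≠ p+p!, w ∈ L; and |w| ≥ p.
By the pumping lemma, w = xyz with |xy| ≤ p and y is nonempty.
The first p characters of w are a's, so xy (and hence y) consists only of a's. Write y = a^k, 1 ≤ k ≤ p.
Since 1 ≤ k ≤ p, k divides p!; set t = 1 + p!/k. Then xy^t z has p + (p!/k)·k = p + p! copies of a. Now the a-count equals the b-count, so i ≠ j fails. So xy^t z = a^{p+p!} b^{p+p!} ∉ L.
This is a contradiction; hence L is not regular.

a^{p+p!} b^{p+p!}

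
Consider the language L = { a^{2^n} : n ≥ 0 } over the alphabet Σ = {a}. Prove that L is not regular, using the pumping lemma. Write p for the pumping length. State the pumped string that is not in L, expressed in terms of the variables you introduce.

a^{2^p+k}

Toward a contradiction, assume L is regular with pumping length p.
Take w = a^{2^p} ∈ L with |w| = 2^p ≥ p.
The pumping lemma gives a decomposition w = xyz where |xy| ≤ p and |y| ≥ 1.
Then y = a^k for some k with 1 ≤ k ≤ p.
Pump with i = 2: xy^2z = a^{2^p+k}. Since 1 ≤ k ≤ p < 2^p, we have 2^p < 2^p+k < 2^{p+1}, so 2^p+k is not a power of 2. So xy^2z ∉ L.
Contradiction. Therefore L is not regular.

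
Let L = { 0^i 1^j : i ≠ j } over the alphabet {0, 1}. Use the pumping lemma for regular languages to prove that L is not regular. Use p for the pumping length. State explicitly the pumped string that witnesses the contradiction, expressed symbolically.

0^{p+p!} 1^{p+p!}

Suppose for contradiction that L is regular, and let p be the pumping length.
Choose w = 0^p 1^{p+p!}. Since p ≠ p+p!, w ∈ L; and |w| ≥ p.
By the pumping lemma, w = xyz with |xy| ≤ p and |y| ≥ 1.
The first p characters of w are 0's, so xy (and hence y) consists only of 0's. Write y = 0^k, 1 ≤ k ≤ p.
Since 1 ≤ k ≤ p, k divides p!; set t = 1 + p!/k. Then xy^t z has p + (p!/k)·k = p + p! copies of 0. Now the 0-count equals the 1-count, so i ≠ j fails. So xy^t z = 0^{p+p!} 1^{p+p!} ∉ L.
Contradiction. Therefore L is not regular.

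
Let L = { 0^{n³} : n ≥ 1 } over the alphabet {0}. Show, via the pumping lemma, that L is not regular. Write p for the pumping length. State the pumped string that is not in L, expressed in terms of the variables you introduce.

Toward a contradiction, assume L is regular with pumping length p.
Take w = 0^{p³} ∈ L with |w| = p³ ≥ p.
The pumping lemma gives a decomposition w = xyz where |xy| ≤ p and |y| > 0.
Then y = 0^k for some k with 1 ≤ k ≤ p.
Pump with i = 2: xy^2z = 0^{p³+k}. Since 1 ≤ k ≤ p, p³ < p³+k ≤ p³+p < p³+3p²+3p+1 = (p+1)³, so p³+k is not a perfect cube. So xy^2z ∉ L.
This is a contradiction; hence L is not regular.

0^{p³+k}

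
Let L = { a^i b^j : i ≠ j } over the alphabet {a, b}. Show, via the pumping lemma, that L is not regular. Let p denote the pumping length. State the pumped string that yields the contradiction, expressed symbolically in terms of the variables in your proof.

a^{p+p!} b^{p+p!}

Toward a contradiction, assume L is regular with pumping length p.
Choose w = a^p b^{p+p!}. Since p ≠ p+p!, w ∈ L; and |w| ≥ p.
The pumping lemma gives a decomposition w = xyz where |xy| ≤ p and |y| ≥ 1.
Since the first p symbols of w are all a's and |xy| ≤ p, y lies entirely in the leading a-block: y = a^k for some k with 1 ≤ k ≤ p.
Since 1 ≤ k ≤ p, k divides p!; set t = 1 + p!/k. Then xy^t z has p + (p!/k)·k = p + p! copies of a. Now the a-count equals the b-count, so i ≠ j fails. So xy^t z = a^{p+p!} b^{p+p!} ∉ L.
Contradiction. Therefore L is not regular.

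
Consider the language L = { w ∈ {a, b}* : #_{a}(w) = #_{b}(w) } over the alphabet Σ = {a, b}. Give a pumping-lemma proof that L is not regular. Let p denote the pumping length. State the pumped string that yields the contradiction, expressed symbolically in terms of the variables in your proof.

a^{p+k} b^p

Toward a contradiction, assume L is regular with pumping length p.
Choose w = a^p b^p ∈ L with |w| = 2p ≥ p.
The pumping lemma gives a decomposition w = xyz where |xy| ≤ p and y is nonempty.
Since the first p symbols of w are all a's and |xy| ≤ p, y lies entirely in the leading a-block: y = a^k for some k with 1 ≤ k ≤ p.
Pump with i = 2: xy^2z = a^{p+k} b^p has p+k occurrences of a but only p of b. Since k ≥ 1 the counts differ, so xy^2z ∉ L.
This contradicts the pumping lemma, so L is not regular.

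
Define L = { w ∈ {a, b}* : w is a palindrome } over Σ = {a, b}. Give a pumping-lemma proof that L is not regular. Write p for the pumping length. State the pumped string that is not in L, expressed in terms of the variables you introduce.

a^{p+k} b a^p

Assume L is regular; let p be its pumping constant.
Take w = a^p b a^p, a palindrome of length 2p+1 ≥ p.
The pumping lemma gives a decomposition w = xyz where |xy| ≤ p and |y| > 0.
The first p characters of w are a's, so xy (and hence y) consists only of a's. Write y = a^k, 1 ≤ k ≤ p.
Pump with i = 2: xy^2z = a^{p+k} b a^p. Its reverse is a^p b a^{p+k}, which differs from xy^2z since k ≥ 1. So xy^2z is not a palindrome and xy^2z ∉ L.
This is a contradiction; hence L is not regular.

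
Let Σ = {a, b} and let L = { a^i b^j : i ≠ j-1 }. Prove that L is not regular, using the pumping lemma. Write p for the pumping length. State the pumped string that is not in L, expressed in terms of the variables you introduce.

Toward a contradiction, assume L is regular with pumping length p.
Choose w = a^p b^{p+p!+1}. Since p ≠ (p+p!+1)-1 = p+p!, w ∈ L; and |w| ≥ p.
By the pumping lemma, w = xyz with |xy| ≤ p and |y| ≥ 1.
The first p characters of w are a's, so xy (and hence y) consists only of a's. Write y = a^k, 1 ≤ k ≤ p.
Since 1 ≤ k ≤ p, k divides p!; set t = 1 + p!/k. Then xy^t z has p + (p!/k)·k = p + p! copies of a. Now the a-count is p+p! and (b-count)-1 = (p+p!+1)-1 = p+p!, so i ≠ j-1 fails. So xy^t z = a^{p+p!} b^{p+p!+1} ∉ L.
This contradicts the pumping lemma, so L is not regular.

a^{p+p!} b^{p+p!+1}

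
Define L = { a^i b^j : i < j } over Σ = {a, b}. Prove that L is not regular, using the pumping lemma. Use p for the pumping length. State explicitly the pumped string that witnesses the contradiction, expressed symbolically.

Assume L is regular. Let p be the pumping length given by the pumping lemma.
Choose w = a^p b^{p+1} ∈ L, with |w| = 2p+1 ≥ p.
By the pumping lemma, w = xyz with |xy| ≤ p and y is nonempty.
Because |xy| ≤ p and w begins with p copies of a, we have y = a^k with 1 ≤ k ≤ p.
Consider xy^2z = a^{p+k} b^{p+1}. Since k ≥ 1, the a-count p+k is at least p+1, so i < j fails; thus xy^2z ∉ L.
This is a contradiction; hence L is not regular.

a^{p+k} b^{p+1}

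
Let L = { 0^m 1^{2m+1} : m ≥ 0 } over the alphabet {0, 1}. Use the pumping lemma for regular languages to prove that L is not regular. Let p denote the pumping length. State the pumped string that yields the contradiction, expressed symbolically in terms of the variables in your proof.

0^{p+k} 1^{2p+1}

Suppose for contradiction that L is regular, and let p be the pumping length.
Take w = 0^p 1^{2p+1}. Then w ∈ L and |w| = 3p+1 ≥ p.
The pumping lemma gives a decomposition w = xyz where |xy| ≤ p and |y| ≥ 1.
Because |xy| ≤ p and w begins with p copies of 0, we have y = 0^k with 1 ≤ k ≤ p.
Pump with i = 2: xy^2z = 0^{p+k} 1^{2p+1}. For this to lie in L we would need 2p+1 = 2(p+k)+1, which forces k = 0. But k ≥ 1, so xy^2z ∉ L.
Contradiction. Therefore L is not regular.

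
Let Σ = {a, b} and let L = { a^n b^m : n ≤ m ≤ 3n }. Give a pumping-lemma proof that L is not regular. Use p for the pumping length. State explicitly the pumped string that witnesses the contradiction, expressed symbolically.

Suppose for contradiction that L is regular, and let p be the pumping length.
Take w = a^p b^p ∈ L (since p ≤ p ≤ 3p), with |w| = 2p ≥ p.
Write w = xyz as guaranteed by the lemma, with |xy| ≤ p and |y| > 0.
Because |xy| ≤ p and w begins with p copies of a, we have y = a^k with 1 ≤ k ≤ p.
Pump with i = 2: xy^2z = a^{p+k} b^p. Now n = p+k > p = m, so the condition n ≤ m fails. Thus xy^2z ∉ L.
This contradicts the pumping lemma, so L is not regular.

a^{p+k} b^p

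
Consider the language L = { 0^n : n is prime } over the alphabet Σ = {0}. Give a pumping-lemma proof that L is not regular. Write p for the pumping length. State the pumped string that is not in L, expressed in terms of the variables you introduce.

Suppose for contradiction that L is regular, and let p be the pumping length.
Let q be a prime with q ≥ p+2 (infinitely many primes exist), and take w = 0^q ∈ L with |w| = q ≥ p.
Write w = xyz as guaranteed by the lemma, with |xy| ≤ p and |y| ≥ 1.
Then y = 0^k for some k with 1 ≤ k ≤ p.
Since 1 ≤ k ≤ p, |xz| = q-k. Pump with i = q+1: |xy^{q+1}z| = (q-k)+(q+1)k = q+qk = q(1+k), which is composite (both factors ≥ 2). So xy^{q+1}z = 0^{q(1+k)} ∉ L.
Contradiction. Therefore L is not regular.

0^{q(1+k)}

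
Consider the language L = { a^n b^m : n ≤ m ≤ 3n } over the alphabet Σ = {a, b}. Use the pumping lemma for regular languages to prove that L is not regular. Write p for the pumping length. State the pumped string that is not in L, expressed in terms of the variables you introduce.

a^{p+k} b^p

Assume L is regular. Let p be the pumping length given by the pumping lemma.
Take w = a^p b^p ∈ L (since p ≤ p ≤ 3p), with |w| = 2p ≥ p.
By the pumping lemma, w = xyz with |xy| ≤ p and |y| > 0.
The first p characters of w are a's, so xy (and hence y) consists only of a's. Write y = a^k, 1 ≤ k ≤ p.
Pump with i = 2: xy^2z = a^{p+k} b^p. Now n = p+k > p = m, so the condition n ≤ m fails. Thus xy^2z ∉ L.
This contradicts the pumping lemma, so L is not regular.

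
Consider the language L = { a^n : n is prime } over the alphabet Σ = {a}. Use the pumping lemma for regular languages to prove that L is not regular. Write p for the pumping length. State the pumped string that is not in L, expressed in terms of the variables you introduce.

Assume L is regular. Let p be the pumping length given by the pumping lemma.
Let q be a prime with q ≥ p+2 (infinitely many primes exist), and take w = a^q ∈ L with |w| = q ≥ p.
The pumping lemma gives a decomposition w = xyz where |xy| ≤ p and y is nonempty.
Then y = a^k for some k with 1 ≤ k ≤ p.
Since 1 ≤ k ≤ p, |xz| = q-k. Pump with i = q+1: |xy^{q+1}z| = (q-k)+(q+1)k = q+qk = q(1+k), which is composite (both factors ≥ 2). So xy^{q+1}z = a^{q(1+k)} ∉ L.
Contradiction. Therefore L is not regular.

a^{q(1+k)}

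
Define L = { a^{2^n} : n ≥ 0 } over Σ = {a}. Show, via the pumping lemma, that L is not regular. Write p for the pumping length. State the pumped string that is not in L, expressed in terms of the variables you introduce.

a^{2^p+k}

Assume L is regular. Let p be the pumping length given by the pumping lemma.
Take w = a^{2^p} ∈ L with |w| = 2^p ≥ p.
Write w = xyz as guaranteed by the lemma, with |xy| ≤ p and |y| > 0.
Then y = a^k for some k with 1 ≤ k ≤ p.
Pump with i = 2: xy^2z = a^{2^p+k}. Since 1 ≤ k ≤ p < 2^p, we have 2^p < 2^p+k < 2^{p+1}, so 2^p+k is not a power of 2. So xy^2z ∉ L.
This contradicts the pumping lemma, so L is not regular.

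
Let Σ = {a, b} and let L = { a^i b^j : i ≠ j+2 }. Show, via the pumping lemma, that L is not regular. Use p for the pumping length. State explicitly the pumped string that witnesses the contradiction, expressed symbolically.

a^{p+p!} b^{p+p!-2}

Assume L is regular; let p be its pumping constant.
Choose w = a^p b^{p+p!-2}. Since p ≠ (p+p!-2)+2 = p+p!, w ∈ L; and |w| ≥ p.
The pumping lemma gives a decomposition w = xyz where |xy| ≤ p and |y| ≥ 1.
Because |xy| ≤ p and w begins with p copies of a, we have y = a^k with 1 ≤ k ≤ p.
Since 1 ≤ k ≤ p, k divides p!; set t = 1 + p!/k. Then xy^t z has p + (p!/k)·k = p + p! copies of a. Now the a-count is p+p! and (b-count)+2 = (p+p!-2)+2 = p+p!, so i ≠ j+2 fails. So xy^t z = a^{p+p!} b^{p+p!-2} ∉ L.
This contradicts the pumping lemma, so L is not regular.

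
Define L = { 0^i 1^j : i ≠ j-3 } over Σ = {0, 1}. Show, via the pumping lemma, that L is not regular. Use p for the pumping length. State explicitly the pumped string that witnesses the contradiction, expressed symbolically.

0^{p+p!} 1^{p+p!+3}

Assume L is regular. Let p be the pumping length given by the pumping lemma.
Choose w = 0^p 1^{p+p!+3}. Since p ≠ (p+p!+3)-3 = p+p!, w ∈ L; and |w| ≥ p.
Write w = xyz as guaranteed by the lemma, with |xy| ≤ p and y is nonempty.
The first p characters of w are 0's, so xy (and hence y) consists only of 0's. Write y = 0^k, 1 ≤ k ≤ p.
Since 1 ≤ k ≤ p, k divides p!; set t = 1 + p!/k. Then xy^t z has p + (p!/k)·k = p + p! copies of 0. Now the 0-count is p+p! and (1-count)-3 = (p+p!+3)-3 = p+p!, so i ≠ j-3 fails. So xy^t z = 0^{p+p!} 1^{p+p!+3} ∉ L.
This contradicts the pumping lemma, so L is not regular.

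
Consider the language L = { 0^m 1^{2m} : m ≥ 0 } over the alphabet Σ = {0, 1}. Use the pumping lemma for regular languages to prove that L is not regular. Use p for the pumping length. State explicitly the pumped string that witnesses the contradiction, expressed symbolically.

Assume L is regular. Let p be the pumping length given by the pumping lemma.
Take w = 0^p 1^{2p}. Then w ∈ L and |w| = 3p ≥ p.
Write w = xyz as guaranteed by the lemma, with |xy| ≤ p and |y| > 0.
The first p characters of w are 0's, so xy (and hence y) consists only of 0's. Write y = 0^k, 1 ≤ k ≤ p.
Pump with i = 2: xy^2z = 0^{p+k} 1^{2p}. For this to lie in L we would need 2p = 2(p+k), which forces k = 0. But k ≥ 1, so xy^2z ∉ L.
This contradicts the pumping lemma, so L is not regular.

0^{p+k} 1^{2p}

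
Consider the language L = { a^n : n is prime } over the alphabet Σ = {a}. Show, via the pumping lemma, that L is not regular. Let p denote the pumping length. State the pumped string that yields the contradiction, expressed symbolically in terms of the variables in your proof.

a^{q(1+k)}

Assume L is regular. Let p be the pumping length given by the pumping lemma.
Let q be a prime with q ≥ p+2 (infinitely many primes exist), and take w = a^q ∈ L with |w| = q ≥ p.
The pumping lemma gives a decomposition w = xyz where |xy| ≤ p and y is nonempty.
Then y = a^k for some k with 1 ≤ k ≤ p.
Since 1 ≤ k ≤ p, |xz| = q-k. Pump with i = q+1: |xy^{q+1}z| = (q-k)+(q+1)k = q+qk = q(1+k), which is composite (both factors ≥ 2). So xy^{q+1}z = a^{q(1+k)} ∉ L.
This is a contradiction; hence L is not regular.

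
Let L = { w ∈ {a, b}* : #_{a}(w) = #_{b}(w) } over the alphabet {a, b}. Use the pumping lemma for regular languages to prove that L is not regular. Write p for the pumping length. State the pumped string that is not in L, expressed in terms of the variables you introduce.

a^{p+k} b^p

Assume L is regular. Let p be the pumping length given by the pumping lemma.
Choose w = a^p b^p ∈ L with |w| = 2p ≥ p.
By the pumping lemma, w = xyz with |xy| ≤ p and |y| ≥ 1.
Since the first p symbols of w are all a's and |xy| ≤ p, y lies entirely in the leading a-block: y = a^k for some k with 1 ≤ k ≤ p.
Pump with i = 2: xy^2z = a^{p+k} b^p has p+k occurrences of a but only p of b. Since k ≥ 1 the counts differ, so xy^2z ∉ L.
This contradicts the pumping lemma, so L is not regular.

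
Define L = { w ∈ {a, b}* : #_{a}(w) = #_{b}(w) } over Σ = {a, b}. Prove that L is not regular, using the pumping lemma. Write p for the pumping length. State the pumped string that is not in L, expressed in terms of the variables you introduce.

Suppose for contradiction that L is regular, and let p be the pumping length.
Choose w = a^p b^p ∈ L with |w| = 2p ≥ p.
By the pumping lemma, w = xyz with |xy| ≤ p and |y| ≥ 1.
The first p characters of w are a's, so xy (and hence y) consists only of a's. Write y = a^k, 1 ≤ k ≤ p.
Pump with i = 2: xy^2z = a^{p+k} b^p has p+k occurrences of a but only p of b. Since k ≥ 1 the counts differ, so xy^2z ∉ L.
This contradicts the pumping lemma, so L is not regular.

a^{p+k} b^p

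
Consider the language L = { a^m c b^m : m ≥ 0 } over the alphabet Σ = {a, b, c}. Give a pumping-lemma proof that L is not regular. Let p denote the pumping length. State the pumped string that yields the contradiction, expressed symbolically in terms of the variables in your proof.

Toward a contradiction, assume L is regular with pumping length p.
Take w = a^p c b^p ∈ L with |w| = 2p+1 ≥ p.
The pumping lemma gives a decomposition w = xyz where |xy| ≤ p and y is nonempty.
Because |xy| ≤ p and w begins with p copies of a, we have y = a^k with 1 ≤ k ≤ p.
Pump with i = 2: xy^2z = a^{p+k} c b^p, which would require p+k = p. But k ≥ 1, so xy^2z ∉ L.
This is a contradiction; hence L is not regular.

a^{p+k} c b^p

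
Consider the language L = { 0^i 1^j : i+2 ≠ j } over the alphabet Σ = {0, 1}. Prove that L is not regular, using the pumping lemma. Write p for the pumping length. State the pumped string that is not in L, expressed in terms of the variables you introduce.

0^{p+p!} 1^{p+p!+2}

Assume L is regular; let p be its pumping constant.
Choose w = 0^p 1^{p+p!+2}. Since p ≠ (p+p!+2)-2 = p+p!, w ∈ L; and |w| ≥ p.
The pumping lemma gives a decomposition w = xyz where |xy| ≤ p and y is nonempty.
The first p characters of w are 0's, so xy (and hence y) consists only of 0's. Write y = 0^k, 1 ≤ k ≤ p.
Since 1 ≤ k ≤ p, k divides p!; set t = 1 + p!/k. Then xy^t z has p + (p!/k)·k = p + p! copies of 0. Now the 0-count is p+p! and (1-count)-2 = (p+p!+2)-2 = p+p!, so i+2 ≠ j fails. So xy^t z = 0^{p+p!} 1^{p+p!+2} ∉ L.
This is a contradiction; hence L is not regular.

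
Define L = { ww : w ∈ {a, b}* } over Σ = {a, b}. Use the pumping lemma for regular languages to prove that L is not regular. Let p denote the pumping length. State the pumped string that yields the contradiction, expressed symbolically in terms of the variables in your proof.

a^{p+k} b^p a^p b^p

Assume L is regular. Let p be the pumping length given by the pumping lemma.
Take w = a^p b^p a^p b^p = uu where u = a^pb^p; then w ∈ L and |w| = 4p ≥ p.
Write w = xyz as guaranteed by the lemma, with |xy| ≤ p and |y| > 0.
The first p characters of w are a's, so xy (and hence y) consists only of a's. Write y = a^k, 1 ≤ k ≤ p.
Pump with i = 2: xy^2z = a^{p+k} b^p a^p b^p, of length 4p+k. Suppose this equals vv. The string starts with a and ends with b, so v does too; thus the boundary between the two copies of v is a b→a transition. There is exactly one such transition, at position 2p+k, so |v| = 2p+k and |vv| = 4p+2k ≠ 4p+k since k ≥ 1. So xy^2z ∉ L.
This is a contradiction; hence L is not regular.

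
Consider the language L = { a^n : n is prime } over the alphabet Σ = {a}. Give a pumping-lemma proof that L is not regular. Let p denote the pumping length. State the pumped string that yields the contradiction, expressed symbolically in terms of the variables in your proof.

Suppose for contradiction that L is regular, and let p be the pumping length.
Let q be a prime with q ≥ p+2 (infinitely many primes exist), and take w = a^q ∈ L with |w| = q ≥ p.
By the pumping lemma, w = xyz with |xy| ≤ p and y is nonempty.
Then y = a^k for some k with 1 ≤ k ≤ p.
Since 1 ≤ k ≤ p, |xz| = q-k. Pump with i = q+1: |xy^{q+1}z| = (q-k)+(q+1)k = q+qk = q(1+k), which is composite (both factors ≥ 2). So xy^{q+1}z = a^{q(1+k)} ∉ L.
This is a contradiction; hence L is not regular.

a^{q(1+k)}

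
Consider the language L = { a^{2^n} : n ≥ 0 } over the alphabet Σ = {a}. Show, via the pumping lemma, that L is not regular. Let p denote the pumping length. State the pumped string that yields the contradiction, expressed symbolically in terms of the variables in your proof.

a^{2^p+k}

Assume L is regular; let p be its pumping constant.
Take w = a^{2^p} ∈ L with |w| = 2^p ≥ p.
By the pumping lemma, w = xyz with |xy| ≤ p and |y| ≥ 1.
Then y = a^k for some k with 1 ≤ k ≤ p.
Pump with i = 2: xy^2z = a^{2^p+k}. Since 1 ≤ k ≤ p < 2^p, we have 2^p < 2^p+k < 2^{p+1}, so 2^p+k is not a power of 2. So xy^2z ∉ L.
Contradiction. Therefore L is not regular.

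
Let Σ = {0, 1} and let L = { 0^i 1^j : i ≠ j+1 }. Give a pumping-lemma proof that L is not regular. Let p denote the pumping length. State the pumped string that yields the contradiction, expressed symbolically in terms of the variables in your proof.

0^{p+p!} 1^{p+p!-1}

Assume L is regular. Let p be the pumping length given by the pumping lemma.
Choose w = 0^p 1^{p+p!-1}. Since p ≠ (p+p!-1)+1 = p+p!, w ∈ L; and |w| ≥ p.
Write w = xyz as guaranteed by the lemma, with |xy| ≤ p and y is nonempty.
Since the first p symbols of w are all 0's and |xy| ≤ p, y lies entirely in the leading 0-block: y = 0^k for some k with 1 ≤ k ≤ p.
Since 1 ≤ k ≤ p, k divides p!; set t = 1 + p!/k. Then xy^t z has p + (p!/k)·k = p + p! copies of 0. Now the 0-count is p+p! and (1-count)+1 = (p+p!-1)+1 = p+p!, so i ≠ j+1 fails. So xy^t z = 0^{p+p!} 1^{p+p!-1} ∉ L.
This is a contradiction; hence L is not regular.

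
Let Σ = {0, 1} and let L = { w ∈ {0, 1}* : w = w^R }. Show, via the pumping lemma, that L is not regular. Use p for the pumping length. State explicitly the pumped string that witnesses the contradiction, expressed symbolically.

Suppose for contradiction that L is regular, and let p be the pumping length.
Take w = 0^p 1 0^p, a palindrome of length 2p+1 ≥ p.
The pumping lemma gives a decomposition w = xyz where |xy| ≤ p and |y| > 0.
The first p characters of w are 0's, so xy (and hence y) consists only of 0's. Write y = 0^k, 1 ≤ k ≤ p.
Pump with i = 2: xy^2z = 0^{p+k} 1 0^p. Its reverse is 0^p 1 0^{p+k}, which differs from xy^2z since k ≥ 1. So xy^2z is not a palindrome and xy^2z ∉ L.
Contradiction. Therefore L is not regular.

0^{p+k} 1 0^p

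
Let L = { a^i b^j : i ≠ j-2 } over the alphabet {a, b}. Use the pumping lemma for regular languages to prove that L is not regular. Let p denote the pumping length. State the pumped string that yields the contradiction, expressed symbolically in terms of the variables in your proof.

a^{p+p!} b^{p+p!+2}

Suppose for contradiction that L is regular, and let p be the pumping length.
Choose w = a^p b^{p+p!+2}. Since p ≠ (p+p!+2)-2 = p+p!, w ∈ L; and |w| ≥ p.
Write w = xyz as guaranteed by the lemma, with |xy| ≤ p and y is nonempty.
Because |xy| ≤ p and w begins with p copies of a, we have y = a^k with 1 ≤ k ≤ p.
Since 1 ≤ k ≤ p, k divides p!; set t = 1 + p!/k. Then xy^t z has p + (p!/k)·k = p + p! copies of a. Now the a-count is p+p! and (b-count)-2 = (p+p!+2)-2 = p+p!, so i ≠ j-2 fails. So xy^t z = a^{p+p!} b^{p+p!+2} ∉ L.
This contradicts the pumping lemma, so L is not regular.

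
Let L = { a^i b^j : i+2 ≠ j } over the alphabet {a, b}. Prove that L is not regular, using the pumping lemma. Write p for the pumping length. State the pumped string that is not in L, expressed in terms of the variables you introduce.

a^{p+p!} b^{p+p!+2}

Suppose for contradiction that L is regular, and let p be the pumping length.
Choose w = a^p b^{p+p!+2}. Since p ≠ (p+p!+2)-2 = p+p!, w ∈ L; and |w| ≥ p.
The pumping lemma gives a decomposition w = xyz where |xy| ≤ p and y is nonempty.
Since the first p symbols of w are all a's and |xy| ≤ p, y lies entirely in the leading a-block: y = a^k for some k with 1 ≤ k ≤ p.
Since 1 ≤ k ≤ p, k divides p!; set t = 1 + p!/k. Then xy^t z has p + (p!/k)·k = p + p! copies of a. Now the a-count is p+p! and (b-count)-2 = (p+p!+2)-2 = p+p!, so i+2 ≠ j fails. So xy^t z = a^{p+p!} b^{p+p!+2} ∉ L.
This is a contradiction; hence L is not regular.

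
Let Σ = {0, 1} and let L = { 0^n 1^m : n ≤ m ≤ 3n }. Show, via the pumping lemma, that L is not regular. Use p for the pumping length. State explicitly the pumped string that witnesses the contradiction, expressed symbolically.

0^{p+k} 1^p

Toward a contradiction, assume L is regular with pumping length p.
Take w = 0^p 1^p ∈ L (since p ≤ p ≤ 3p), with |w| = 2p ≥ p.
The pumping lemma gives a decomposition w = xyz where |xy| ≤ p and y is nonempty.
Since the first p symbols of w are all 0's and |xy| ≤ p, y lies entirely in the leading 0-block: y = 0^k for some k with 1 ≤ k ≤ p.
Pump with i = 2: xy^2z = 0^{p+k} 1^p. Now n = p+k > p = m, so the condition n ≤ m fails. Thus xy^2z ∉ L.
This is a contradiction; hence L is not regular.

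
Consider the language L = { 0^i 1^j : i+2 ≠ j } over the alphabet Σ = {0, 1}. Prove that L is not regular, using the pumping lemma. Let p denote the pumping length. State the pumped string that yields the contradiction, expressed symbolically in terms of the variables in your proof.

0^{p+p!} 1^{p+p!+2}

Suppose for contradiction that L is regular, and let p be the pumping length.
Choose w = 0^p 1^{p+p!+2}. Since p ≠ (p+p!+2)-2 = p+p!, w ∈ L; and |w| ≥ p.
Write w = xyz as guaranteed by the lemma, with |xy| ≤ p and |y| > 0.
Since the first p symbols of w are all 0's and |xy| ≤ p, y lies entirely in the leading 0-block: y = 0^k for some k with 1 ≤ k ≤ p.
Since 1 ≤ k ≤ p, k divides p!; set t = 1 + p!/k. Then xy^t z has p + (p!/k)·k = p + p! copies of 0. Now the 0-count is p+p! and (1-count)-2 = (p+p!+2)-2 = p+p!, so i+2 ≠ j fails. So xy^t z = 0^{p+p!} 1^{p+p!+2} ∉ L.
This contradicts the pumping lemma, so L is not regular.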